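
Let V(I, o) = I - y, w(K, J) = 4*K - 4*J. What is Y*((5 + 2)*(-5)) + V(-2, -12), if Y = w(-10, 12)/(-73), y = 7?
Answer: -3737/73 ≈ -51.192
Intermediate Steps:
w(K, J) = -4*J + 4*K
V(I, o) = -7 + I (V(I, o) = I - 1*7 = I - 7 = -7 + I)
Y = 88/73 (Y = (-4*12 + 4*(-10))/(-73) = (-48 - 40)*(-1/73) = -88*(-1/73) = 88/73 ≈ 1.2055)
Y*((5 + 2)*(-5)) + V(-2, -12) = 88*((5 + 2)*(-5))/73 + (-7 - 2) = 88*(7*(-5))/73 - 9 = (88/73)*(-35) - 9 = -3080/73 - 9 = -3737/73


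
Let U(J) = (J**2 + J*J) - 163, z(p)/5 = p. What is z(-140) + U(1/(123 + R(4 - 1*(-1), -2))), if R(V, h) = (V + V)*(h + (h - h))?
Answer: -9155565/10609 ≈ -863.00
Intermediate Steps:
z(p) = 5*p
R(V, h) = 2*V*h (R(V, h) = (2*V)*(h + 0) = (2*V)*h = 2*V*h)
U(J) = -163 + 2*J**2 (U(J) = (J**2 + J**2) - 163 = 2*J**2 - 163 = -163 + 2*J**2)
z(-140) + U(1/(123 + R(4 - 1*(-1), -2))) = 5*(-140) + (-163 + 2*(1/(123 + 2*(4 - 1*(-1))*(-2)))**2) = -700 + (-163 + 2*(1/(123 + 2*(4 + 1)*(-2)))**2) = -700 + (-163 + 2*(1/(123 + 2*5*(-2)))**2) = -700 + (-163 + 2*(1/(123 - 20))**2) = -700 + (-163 + 2*(1/103)**2) = -700 + (-163 + 2*(1/10609)) = -700 + (-163 + 2/10609) = -700 - 1729265/10609 = -9155565/10609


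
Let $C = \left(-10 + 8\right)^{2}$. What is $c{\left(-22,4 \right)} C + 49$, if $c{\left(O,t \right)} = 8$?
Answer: $81$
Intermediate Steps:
$C = 4$ ($C = \left(-2\right)^{2} = 4$)
$c{\left(-22,4 \right)} C + 49 = 8 \cdot 4 + 49 = 32 + 49 = 81$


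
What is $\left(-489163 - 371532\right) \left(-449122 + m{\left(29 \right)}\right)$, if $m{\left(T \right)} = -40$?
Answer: $386591487590$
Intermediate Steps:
$\left(-489163 - 371532\right) \left(-449122 + m{\left(29 \right)}\right) = \left(-489163 - 371532\right) \left(-449122 - 40\right) = \left(-860695\right) \left(-449162\right) = 386591487590$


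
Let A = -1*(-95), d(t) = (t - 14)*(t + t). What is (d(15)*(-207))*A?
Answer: -589950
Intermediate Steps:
d(t) = 2*t*(-14 + t) (d(t) = (-14 + t)*(2*t) = 2*t*(-14 + t))
A = 95
(d(15)*(-207))*A = ((2*15*(-14 + 15))*(-207))*95 = ((2*15*1)*(-207))*95 = (30*(-207))*95 = -6210*95 = -589950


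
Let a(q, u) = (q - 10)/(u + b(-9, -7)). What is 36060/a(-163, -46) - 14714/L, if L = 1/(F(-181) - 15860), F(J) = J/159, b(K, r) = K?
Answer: 6419920732462/27507 ≈ 2.3339e+8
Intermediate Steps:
F(J) = J/159 (F(J) = J*(1/159) = J/159)
a(q, u) = (-10 + q)/(-9 + u) (a(q, u) = (q - 10)/(u - 9) = (-10 + q)/(-9 + u))
L = -159/2521921 (L = 1/((1/159)*(-181) - 15860) = 1/(-181/159 - 15860) = 1/(-2521921/159) = -159/2521921 ≈ -6.3047e-5)
36060/a(-163, -46) - 14714/L = 36060/(((-10 - 163)/(-9 - 46))) - 14714/(-159/2521921) = 36060/((-173/(-55))) - 14714*(-2521921/159) = 36060/((-1/55*(-173))) + 37107545594/159 = 36060/(173/55) + 37107545594/159 = 36060*(55/173) + 37107545594/159 = 1983300/173 + 37107545594/159 = 6419920732462/27507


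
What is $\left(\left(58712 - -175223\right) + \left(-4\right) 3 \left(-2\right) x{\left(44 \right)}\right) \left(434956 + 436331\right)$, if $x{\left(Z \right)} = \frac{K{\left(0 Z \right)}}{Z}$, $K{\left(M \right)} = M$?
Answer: $203824524345$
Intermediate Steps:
$x{\left(Z \right)} = 0$ ($x{\left(Z \right)} = \frac{0 Z}{Z} = \frac{0}{Z} = 0$)
$\left(\left(58712 - -175223\right) + \left(-4\right) 3 \left(-2\right) x{\left(44 \right)}\right) \left(434956 + 436331\right) = \left(\left(58712 - -175223\right) + \left(-4\right) 3 \left(-2\right) 0\right) \left(434956 + 436331\right) = \left(\left(58712 + 175223\right) + \left(-12\right) \left(-2\right) 0\right) 871287 = \left(233935 + 24 \cdot 0\right) 871287 = \left(233935 + 0\right) 871287 = 233935 \cdot 871287 = 203824524345$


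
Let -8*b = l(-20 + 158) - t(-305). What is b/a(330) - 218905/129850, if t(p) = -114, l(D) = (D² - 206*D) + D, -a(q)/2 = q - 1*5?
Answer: -11620481/3376100 ≈ -3.4420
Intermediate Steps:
a(q) = 10 - 2*q (a(q) = -2*(q - 1*5) = -2*(q - 5) = -2*(-5 + q) = 10 - 2*q)
l(D) = D² - 205*D
b = 2283/2 (b = -((-20 + 158)*(-205 + (-20 + 158)) - 1*(-114))/8 = -(138*(-205 + 138) + 114)/8 = -(138*(-67) + 114)/8 = -(-9246 + 114)/8 = -⅛*(-9132) = 2283/2 ≈ 1141.5)
b/a(330) - 218905/129850 = 2283/(2*(10 - 2*330)) - 218905/129850 = 2283/(2*(10 - 660)) - 218905*1/129850 = (2283/2)/(-650) - 43781/25970 = (2283/2)*(-1/650) - 43781/25970 = -2283/1300 - 43781/25970 = -11620481/3376100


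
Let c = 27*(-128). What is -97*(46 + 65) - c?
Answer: -7311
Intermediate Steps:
c = -3456
-97*(46 + 65) - c = -97*(46 + 65) - 1*(-3456) = -97*111 + 3456 = -10767 + 3456 = -7311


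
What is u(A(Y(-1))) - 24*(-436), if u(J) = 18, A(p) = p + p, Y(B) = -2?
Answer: 10482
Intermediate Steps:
A(p) = 2*p
u(A(Y(-1))) - 24*(-436) = 18 - 24*(-436) = 18 + 10464 = 10482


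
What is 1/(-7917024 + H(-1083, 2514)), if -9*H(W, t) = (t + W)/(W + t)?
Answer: -9/71253217 ≈ -1.2631e-7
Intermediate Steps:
H(W, t) = -⅑ (H(W, t) = -(t + W)/(9*(W + t)) = -(W + t)/(9*(W + t)) = -⅑*1 = -⅑)
1/(-7917024 + H(-1083, 2514)) = 1/(-7917024 - ⅑) = 1/(-71253217/9) = -9/71253217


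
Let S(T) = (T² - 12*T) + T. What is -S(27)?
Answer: -432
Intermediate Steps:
S(T) = T² - 11*T
-S(27) = -27*(-11 + 27) = -27*16 = -1*432 = -432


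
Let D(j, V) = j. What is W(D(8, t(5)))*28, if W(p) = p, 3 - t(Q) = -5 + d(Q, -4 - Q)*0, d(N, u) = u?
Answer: 224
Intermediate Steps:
t(Q) = 8 (t(Q) = 3 - (-5 + (-4 - Q)*0) = 3 - (-5 + 0) = 3 - 1*(-5) = 3 + 5 = 8)
W(D(8, t(5)))*28 = 8*28 = 224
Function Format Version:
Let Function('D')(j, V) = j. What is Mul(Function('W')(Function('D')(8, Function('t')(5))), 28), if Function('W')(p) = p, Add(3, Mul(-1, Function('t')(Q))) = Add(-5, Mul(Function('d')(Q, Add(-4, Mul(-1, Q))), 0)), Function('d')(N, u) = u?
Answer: 224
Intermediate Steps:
Function('t')(Q) = 8 (Function('t')(Q) = Add(3, Mul(-1, Add(-5, Mul(Add(-4, Mul(-1, Q)), 0)))) = Add(3, Mul(-1, Add(-5, 0))) = Add(3, Mul(-1, -5)) = Add(3, 5) = 8)
Mul(Function('W')(Function('D')(8, Function('t')(5))), 28) = Mul(8, 28) = 224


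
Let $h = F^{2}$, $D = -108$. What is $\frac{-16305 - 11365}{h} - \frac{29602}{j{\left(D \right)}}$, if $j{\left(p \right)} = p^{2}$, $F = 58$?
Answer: $- \frac{52790501}{4904712} \approx -10.763$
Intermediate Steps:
$h = 3364$ ($h = 58^{2} = 3364$)
$\frac{-16305 - 11365}{h} - \frac{29602}{j{\left(D \right)}} = \frac{-16305 - 11365}{3364} - \frac{29602}{\left(-108\right)^{2}} = \left(-16305 - 11365\right) \frac{1}{3364} - \frac{29602}{11664} = \left(-27670\right) \frac{1}{3364} - \frac{14801}{5832} = - \frac{13835}{1682} - \frac{14801}{5832} = - \frac{52790501}{4904712}$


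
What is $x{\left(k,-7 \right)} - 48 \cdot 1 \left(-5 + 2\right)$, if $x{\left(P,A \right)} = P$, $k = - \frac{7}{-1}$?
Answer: $151$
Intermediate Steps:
$k = 7$ ($k = \left(-7\right) \left(-1\right) = 7$)
$x{\left(k,-7 \right)} - 48 \cdot 1 \left(-5 + 2\right) = 7 - 48 \cdot 1 \left(-5 + 2\right) = 7 - 48 \cdot 1 \left(-3\right) = 7 - -144 = 7 + 144 = 151$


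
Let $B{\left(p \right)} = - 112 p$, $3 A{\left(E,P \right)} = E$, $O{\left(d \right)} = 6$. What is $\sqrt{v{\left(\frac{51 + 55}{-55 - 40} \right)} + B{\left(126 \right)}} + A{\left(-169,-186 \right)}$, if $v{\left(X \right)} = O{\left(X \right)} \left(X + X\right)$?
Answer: $- \frac{169}{3} + \frac{2 i \sqrt{31870410}}{95} \approx -56.333 + 118.85 i$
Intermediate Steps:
$A{\left(E,P \right)} = \frac{E}{3}$
$v{\left(X \right)} = 12 X$ ($v{\left(X \right)} = 6 \left(X + X\right) = 6 \cdot 2 X = 12 X$)
$\sqrt{v{\left(\frac{51 + 55}{-55 - 40} \right)} + B{\left(126 \right)}} + A{\left(-169,-186 \right)} = \sqrt{12 \frac{51 + 55}{-55 - 40} - 14112} + \frac{1}{3} \left(-169\right) = \sqrt{12 \frac{106}{-95} - 14112} - \frac{169}{3} = \sqrt{12 \cdot 106 \left(- \frac{1}{95}\right) - 14112} - \frac{169}{3} = \sqrt{12 \left(- \frac{106}{95}\right) - 14112} - \frac{169}{3} = \sqrt{- \frac{1272}{95} - 14112} - \frac{169}{3} = \sqrt{- \frac{1341912}{95}} - \frac{169}{3} = \frac{2 i \sqrt{31870410}}{95} - \frac{169}{3} = - \frac{169}{3} + \frac{2 i \sqrt{31870410}}{95}$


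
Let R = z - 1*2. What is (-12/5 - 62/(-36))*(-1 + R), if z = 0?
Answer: 61/30 ≈ 2.0333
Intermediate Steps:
R = -2 (R = 0 - 1*2 = 0 - 2 = -2)
(-12/5 - 62/(-36))*(-1 + R) = (-12/5 - 62/(-36))*(-1 - 2) = (-12*1/5 - 62*(-1/36))*(-3) = (-12/5 + 31/18)*(-3) = -61/90*(-3) = 61/30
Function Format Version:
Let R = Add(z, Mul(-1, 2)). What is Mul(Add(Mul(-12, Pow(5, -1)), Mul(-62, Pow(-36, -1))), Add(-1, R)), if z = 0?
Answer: Rational(61, 30) ≈ 2.0333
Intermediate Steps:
R = -2 (R = Add(0, Mul(-1, 2)) = Add(0, -2) = -2)
Mul(Add(Mul(-12, Pow(5, -1)), Mul(-62, Pow(-36, -1))), Add(-1, R)) = Mul(Add(Mul(-12, Pow(5, -1)), Mul(-62, Pow(-36, -1))), Add(-1, -2)) = Mul(Add(Mul(-12, Rational(1, 5)), Mul(-62, Rational(-1, 36))), -3) = Mul(Add(Rational(-12, 5), Rational(31, 18)), -3) = Mul(Rational(-61, 90), -3) = Rational(61, 30)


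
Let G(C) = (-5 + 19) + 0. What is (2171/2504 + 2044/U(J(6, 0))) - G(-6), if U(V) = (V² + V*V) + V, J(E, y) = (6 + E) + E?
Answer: -8391617/833832 ≈ -10.064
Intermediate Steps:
J(E, y) = 6 + 2*E
U(V) = V + 2*V² (U(V) = (V² + V²) + V = 2*V² + V = V + 2*V²)
G(C) = 14 (G(C) = 14 + 0 = 14)
(2171/2504 + 2044/U(J(6, 0))) - G(-6) = (2171/2504 + 2044/(((6 + 2*6)*(1 + 2*(6 + 2*6))))) - 1*14 = (2171*(1/2504) + 2044/(((6 + 12)*(1 + 2*(6 + 12))))) - 14 = (2171/2504 + 2044/((18*(1 + 2*18)))) - 14 = (2171/2504 + 2044/((18*(1 + 36)))) - 14 = (2171/2504 + 2044/((18*37))) - 14 = (2171/2504 + 2044/666) - 14 = (2171/2504 + 2044*(1/666)) - 14 = (2171/2504 + 1022/333) - 14 = 3282031/833832 - 14 = -8391617/833832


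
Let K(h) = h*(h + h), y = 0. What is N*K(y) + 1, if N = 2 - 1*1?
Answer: 1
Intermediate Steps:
K(h) = 2*h**2 (K(h) = h*(2*h) = 2*h**2)
N = 1 (N = 2 - 1 = 1)
N*K(y) + 1 = 1*(2*0**2) + 1 = 1*(2*0) + 1 = 1*0 + 1 = 0 + 1 = 1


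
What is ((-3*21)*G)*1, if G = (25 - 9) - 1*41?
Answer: 1575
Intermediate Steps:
G = -25 (G = 16 - 41 = -25)
((-3*21)*G)*1 = (-3*21*(-25))*1 = -63*(-25)*1 = 1575*1 = 1575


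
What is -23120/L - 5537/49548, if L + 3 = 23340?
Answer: -424922243/385433892 ≈ -1.1025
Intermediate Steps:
L = 23337 (L = -3 + 23340 = 23337)
-23120/L - 5537/49548 = -23120/23337 - 5537/49548 = -424922243/385433892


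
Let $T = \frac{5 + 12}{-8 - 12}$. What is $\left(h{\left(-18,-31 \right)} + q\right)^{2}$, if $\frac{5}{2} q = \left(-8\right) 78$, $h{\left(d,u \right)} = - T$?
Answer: $\frac{990025}{16} \approx 61877.0$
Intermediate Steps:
$T = - \frac{17}{20}$ ($T = \frac{17}{-20} = 17 \left(- \frac{1}{20}\right) = - \frac{17}{20} \approx -0.85$)
$h{\left(d,u \right)} = \frac{17}{20}$ ($h{\left(d,u \right)} = \left(-1\right) \left(- \frac{17}{20}\right) = \frac{17}{20}$)
$q = - \frac{1248}{5}$ ($q = \frac{2 \left(\left(-8\right) 78\right)}{5} = \frac{2}{5} \left(-624\right) = - \frac{1248}{5} \approx -249.6$)
$\left(h{\left(-18,-31 \right)} + q\right)^{2} = \left(\frac{17}{20} - \frac{1248}{5}\right)^{2} = \left(- \frac{995}{4}\right)^{2} = \frac{990025}{16}$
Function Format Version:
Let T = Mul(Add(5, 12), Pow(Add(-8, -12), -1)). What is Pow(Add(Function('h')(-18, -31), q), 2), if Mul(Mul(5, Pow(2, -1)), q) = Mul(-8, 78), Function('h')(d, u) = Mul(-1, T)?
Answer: Rational(990025, 16) ≈ 61877.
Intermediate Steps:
T = Rational(-17, 20) (T = Mul(17, Pow(-20, -1)) = Mul(17, Rational(-1, 20)) = Rational(-17, 20) ≈ -0.85000)
Function('h')(d, u) = Rational(17, 20) (Function('h')(d, u) = Mul(-1, Rational(-17, 20)) = Rational(17, 20))
q = Rational(-1248, 5) (q = Mul(Rational(2, 5), Mul(-8, 78)) = Mul(Rational(2, 5), -624) = Rational(-1248, 5) ≈ -249.60)
Pow(Add(Function('h')(-18, -31), q), 2) = Pow(Add(Rational(17, 20), Rational(-1248, 5)), 2) = Pow(Rational(-995, 4), 2) = Rational(990025, 16)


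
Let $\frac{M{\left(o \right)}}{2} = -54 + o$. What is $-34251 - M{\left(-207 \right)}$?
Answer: $-33729$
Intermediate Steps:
$M{\left(o \right)} = -108 + 2 o$ ($M{\left(o \right)} = 2 \left(-54 + o\right) = -108 + 2 o$)
$-34251 - M{\left(-207 \right)} = -34251 - \left(-108 + 2 \left(-207\right)\right) = -34251 - \left(-108 - 414\right) = -34251 - -522 = -34251 + 522 = -33729$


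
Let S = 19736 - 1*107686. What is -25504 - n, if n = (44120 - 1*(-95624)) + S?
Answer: -77298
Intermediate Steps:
S = -87950 (S = 19736 - 107686 = -87950)
n = 51794 (n = (44120 - 1*(-95624)) - 87950 = (44120 + 95624) - 87950 = 139744 - 87950 = 51794)
-25504 - n = -25504 - 1*51794 = -25504 - 51794 = -77298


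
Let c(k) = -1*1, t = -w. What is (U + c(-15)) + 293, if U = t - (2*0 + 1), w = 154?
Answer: 137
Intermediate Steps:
t = -154 (t = -1*154 = -154)
c(k) = -1
U = -155 (U = -154 - (2*0 + 1) = -154 - (0 + 1) = -154 - 1*1 = -154 - 1 = -155)
(U + c(-15)) + 293 = (-155 - 1) + 293 = -156 + 293 = 137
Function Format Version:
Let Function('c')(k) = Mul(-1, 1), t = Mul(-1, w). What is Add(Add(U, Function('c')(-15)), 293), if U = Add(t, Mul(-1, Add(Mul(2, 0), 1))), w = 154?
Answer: 137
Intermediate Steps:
t = -154 (t = Mul(-1, 154) = -154)
Function('c')(k) = -1
U = -155 (U = Add(-154, Mul(-1, Add(Mul(2, 0), 1))) = Add(-154, Mul(-1, Add(0, 1))) = Add(-154, Mul(-1, 1)) = Add(-154, -1) = -155)
Add(Add(U, Function('c')(-15)), 293) = Add(Add(-155, -1), 293) = Add(-156, 293) = 137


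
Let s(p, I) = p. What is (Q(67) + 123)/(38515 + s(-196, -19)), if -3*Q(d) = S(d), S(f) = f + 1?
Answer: 301/114957 ≈ 0.0026184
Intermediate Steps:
S(f) = 1 + f
Q(d) = -1/3 - d/3 (Q(d) = -(1 + d)/3 = -1/3 - d/3)
(Q(67) + 123)/(38515 + s(-196, -19)) = ((-1/3 - 1/3*67) + 123)/(38515 - 196) = ((-1/3 - 67/3) + 123)/38319 = (-68/3 + 123)*(1/38319) = (301/3)*(1/38319) = 301/114957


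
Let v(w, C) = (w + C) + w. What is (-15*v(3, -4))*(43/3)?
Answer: -430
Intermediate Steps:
v(w, C) = C + 2*w (v(w, C) = (C + w) + w = C + 2*w)
(-15*v(3, -4))*(43/3) = (-15*(-4 + 2*3))*(43/3) = (-15*(-4 + 6))*(43*(1/3)) = -15*2*(43/3) = -30*43/3 = -430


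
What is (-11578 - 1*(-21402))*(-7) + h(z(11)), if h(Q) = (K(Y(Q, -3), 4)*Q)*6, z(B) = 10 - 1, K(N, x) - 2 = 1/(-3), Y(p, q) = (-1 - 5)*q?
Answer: -68678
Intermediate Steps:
Y(p, q) = -6*q
K(N, x) = 5/3 (K(N, x) = 2 + 1/(-3) = 2 - 1/3 = 5/3)
z(B) = 9
h(Q) = 10*Q (h(Q) = (5*Q/3)*6 = 10*Q)
(-11578 - 1*(-21402))*(-7) + h(z(11)) = (-11578 - 1*(-21402))*(-7) + 10*9 = (-11578 + 21402)*(-7) + 90 = 9824*(-7) + 90 = -68768 + 90 = -68678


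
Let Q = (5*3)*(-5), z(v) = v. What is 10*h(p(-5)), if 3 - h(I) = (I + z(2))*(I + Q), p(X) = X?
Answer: -2370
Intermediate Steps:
Q = -75 (Q = 15*(-5) = -75)
h(I) = 3 - (-75 + I)*(2 + I) (h(I) = 3 - (I + 2)*(I - 75) = 3 - (2 + I)*(-75 + I) = 3 - (-75 + I)*(2 + I))
10*h(p(-5)) = 10*(153 - 1*(-5)² + 73*(-5)) = 10*(153 - 1*25 - 365) = 10*(153 - 25 - 365) = 10*(-237) = -2370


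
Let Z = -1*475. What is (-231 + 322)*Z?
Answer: -43225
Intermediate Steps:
Z = -475
(-231 + 322)*Z = (-231 + 322)*(-475) = 91*(-475) = -43225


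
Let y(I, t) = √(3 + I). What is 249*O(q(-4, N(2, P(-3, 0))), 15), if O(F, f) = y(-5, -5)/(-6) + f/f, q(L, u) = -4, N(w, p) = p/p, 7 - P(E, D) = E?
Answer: 249 - 83*I*√2/2 ≈ 249.0 - 58.69*I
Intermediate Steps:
P(E, D) = 7 - E
N(w, p) = 1
O(F, f) = 1 - I*√2/6 (O(F, f) = √(3 - 5)/(-6) + f/f = √(-2)*(-⅙) + 1 = (I*√2)*(-⅙) + 1 = -I*√2/6 + 1 = 1 - I*√2/6)
249*O(q(-4, N(2, P(-3, 0))), 15) = 249*(1 - I*√2/6) = 249 - 83*I*√2/2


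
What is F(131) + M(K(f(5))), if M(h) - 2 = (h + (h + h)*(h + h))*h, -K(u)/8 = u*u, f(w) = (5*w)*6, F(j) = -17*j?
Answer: -23327967600002225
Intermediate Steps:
f(w) = 30*w
K(u) = -8*u² (K(u) = -8*u*u = -8*u²)
M(h) = 2 + h*(h + 4*h²) (M(h) = 2 + (h + (h + h)*(h + h))*h = 2 + (h + (2*h)*(2*h))*h = 2 + (h + 4*h²)*h = 2 + h*(h + 4*h²))
F(131) + M(K(f(5))) = -17*131 + (2 + (-8*(30*5)²)² + 4*(-8*(30*5)²)³) = -2227 + (2 + (-8*150²)² + 4*(-8*150²)³) = -2227 + (2 + (-8*22500)² + 4*(-8*22500)³) = -2227 + (2 + (-180000)² + 4*(-180000)³) = -2227 + (2 + 32400000000 + 4*(-5832000000000000)) = -2227 + (2 + 32400000000 - 23328000000000000) = -2227 - 23327967599999998 = -23327967600002225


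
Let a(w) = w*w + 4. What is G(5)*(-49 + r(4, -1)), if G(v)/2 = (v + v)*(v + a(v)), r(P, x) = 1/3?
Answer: -99280/3 ≈ -33093.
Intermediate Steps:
a(w) = 4 + w**2 (a(w) = w**2 + 4 = 4 + w**2)
r(P, x) = 1/3
G(v) = 4*v*(4 + v + v**2) (G(v) = 2*((v + v)*(v + (4 + v**2))) = 2*((2*v)*(4 + v + v**2)) = 2*(2*v*(4 + v + v**2)) = 4*v*(4 + v + v**2))
G(5)*(-49 + r(4, -1)) = (4*5*(4 + 5 + 5**2))*(-49 + 1/3) = (4*5*(4 + 5 + 25))*(-146/3) = (4*5*34)*(-146/3) = 680*(-146/3) = -99280/3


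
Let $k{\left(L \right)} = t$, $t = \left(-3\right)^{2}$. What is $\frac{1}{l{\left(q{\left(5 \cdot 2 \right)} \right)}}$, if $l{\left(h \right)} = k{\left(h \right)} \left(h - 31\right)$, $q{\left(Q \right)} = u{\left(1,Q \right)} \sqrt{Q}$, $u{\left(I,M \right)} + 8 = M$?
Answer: $- \frac{31}{8289} - \frac{2 \sqrt{10}}{8289} \approx -0.0045029$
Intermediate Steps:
$u{\left(I,M \right)} = -8 + M$
$q{\left(Q \right)} = \sqrt{Q} \left(-8 + Q\right)$ ($q{\left(Q \right)} = \left(-8 + Q\right) \sqrt{Q} = \sqrt{Q} \left(-8 + Q\right)$)
$t = 9$
$k{\left(L \right)} = 9$
$l{\left(h \right)} = -279 + 9 h$ ($l{\left(h \right)} = 9 \left(h - 31\right) = 9 \left(-31 + h\right) = -279 + 9 h$)
$\frac{1}{l{\left(q{\left(5 \cdot 2 \right)} \right)}} = \frac{1}{-279 + 9 \sqrt{5 \cdot 2} \left(-8 + 5 \cdot 2\right)} = \frac{1}{-279 + 9 \sqrt{10} \left(-8 + 10\right)} = \frac{1}{-279 + 9 \sqrt{10} \cdot 2} = \frac{1}{-279 + 9 \cdot 2 \sqrt{10}} = \frac{1}{-279 + 18 \sqrt{10}}$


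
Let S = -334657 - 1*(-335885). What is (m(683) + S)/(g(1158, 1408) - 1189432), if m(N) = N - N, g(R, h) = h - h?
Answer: -307/297358 ≈ -0.0010324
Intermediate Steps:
g(R, h) = 0
S = 1228 (S = -334657 + 335885 = 1228)
m(N) = 0
(m(683) + S)/(g(1158, 1408) - 1189432) = (0 + 1228)/(0 - 1189432) = 1228/(-1189432) = 1228*(-1/1189432) = -307/297358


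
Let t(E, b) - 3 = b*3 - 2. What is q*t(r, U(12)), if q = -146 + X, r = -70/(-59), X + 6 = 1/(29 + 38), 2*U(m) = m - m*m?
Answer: 2006051/67 ≈ 29941.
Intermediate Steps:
U(m) = m/2 - m²/2 (U(m) = (m - m*m)/2 = (m - m²)/2 = m/2 - m²/2)
X = -401/67 (X = -6 + 1/(29 + 38) = -6 + 1/67 = -401/67 ≈ -5.9851)
r = 70/59 (r = -70*(-1/59) = 70/59 ≈ 1.1864)
t(E, b) = 1 + 3*b (t(E, b) = 3 + (b*3 - 2) = 3 + (3*b - 2) = 3 + (-2 + 3*b) = 1 + 3*b)
q = -10183/67 (q = -146 - 401/67 = -10183/67 ≈ -151.99)
q*t(r, U(12)) = -10183*(1 + 3*((½)*12*(1 - 1*12)))/67 = -10183*(1 + 3*((½)*12*(1 - 12)))/67 = -10183*(1 + 3*((½)*12*(-11)))/67 = -10183*(1 + 3*(-66))/67 = -10183*(1 - 198)/67 = -10183/67*(-197) = 2006051/67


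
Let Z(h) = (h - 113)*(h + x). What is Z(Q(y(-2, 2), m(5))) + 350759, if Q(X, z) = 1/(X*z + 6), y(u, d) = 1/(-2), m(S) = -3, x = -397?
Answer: 88999204/225 ≈ 3.9555e+5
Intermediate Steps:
y(u, d) = -½ (y(u, d) = 1*(-½) = -½)
Q(X, z) = 1/(6 + X*z)
Z(h) = (-397 + h)*(-113 + h) (Z(h) = (h - 113)*(h - 397) = (-113 + h)*(-397 + h) = (-397 + h)*(-113 + h))
Z(Q(y(-2, 2), m(5))) + 350759 = (44861 + (1/(6 - ½*(-3)))² - 510/(6 - ½*(-3))) + 350759 = (44861 + (1/(6 + 3/2))² - 510/(6 + 3/2)) + 350759 = (44861 + (1/(15/2))² - 510/15/2) + 350759 = (44861 + (2/15)² - 510*2/15) + 350759 = (44861 + 4/225 - 68) + 350759 = 10078429/225 + 350759 = 88999204/225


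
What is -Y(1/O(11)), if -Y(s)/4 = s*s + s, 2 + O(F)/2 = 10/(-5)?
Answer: -7/16 ≈ -0.43750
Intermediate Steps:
O(F) = -8 (O(F) = -4 + 2*(10/(-5)) = -4 + 2*(10*(-⅕)) = -4 + 2*(-2) = -4 - 4 = -8)
Y(s) = -4*s - 4*s² (Y(s) = -4*(s*s + s) = -4*(s² + s) = -4*(s + s²) = -4*s - 4*s²)
-Y(1/O(11)) = -(-4)*(1 + 1/(-8))/(-8) = -(-4)*(-1)*(1 - ⅛)/8 = -(-4)*(-1)*7/(8*8) = -1*7/16 = -7/16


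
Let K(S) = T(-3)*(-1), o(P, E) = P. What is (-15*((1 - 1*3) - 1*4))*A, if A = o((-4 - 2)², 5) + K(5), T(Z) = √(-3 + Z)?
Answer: 3240 - 90*I*√6 ≈ 3240.0 - 220.45*I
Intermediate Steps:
K(S) = -I*√6 (K(S) = √(-3 - 3)*(-1) = √(-6)*(-1) = (I*√6)*(-1) = -I*√6)
A = 36 - I*√6 (A = (-4 - 2)² - I*√6 = (-6)² - I*√6 = 36 - I*√6 ≈ 36.0 - 2.4495*I)
(-15*((1 - 1*3) - 1*4))*A = (-15*((1 - 1*3) - 1*4))*(36 - I*√6) = (-15*((1 - 3) - 4))*(36 - I*√6) = (-15*(-2 - 4))*(36 - I*√6) = (-15*(-6))*(36 - I*√6) = 90*(36 - I*√6) = 3240 - 90*I*√6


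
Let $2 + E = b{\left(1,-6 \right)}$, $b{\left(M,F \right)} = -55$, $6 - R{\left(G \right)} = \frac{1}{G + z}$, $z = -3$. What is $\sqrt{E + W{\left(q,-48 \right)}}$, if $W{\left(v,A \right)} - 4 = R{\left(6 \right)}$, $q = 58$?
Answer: $\frac{i \sqrt{426}}{3} \approx 6.8799 i$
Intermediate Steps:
$R{\left(G \right)} = 6 - \frac{1}{-3 + G}$ ($R{\left(G \right)} = 6 - \frac{1}{G - 3} = 6 - \frac{1}{-3 + G}$)
$W{\left(v,A \right)} = \frac{29}{3}$ ($W{\left(v,A \right)} = 4 + \frac{-19 + 6 \cdot 6}{-3 + 6} = 4 + \frac{-19 + 36}{3} = 4 + \frac{1}{3} \cdot 17 = 4 + \frac{17}{3} = \frac{29}{3}$)
$E = -57$ ($E = -2 - 55 = -57$)
$\sqrt{E + W{\left(q,-48 \right)}} = \sqrt{-57 + \frac{29}{3}} = \sqrt{- \frac{142}{3}} = \frac{i \sqrt{426}}{3}$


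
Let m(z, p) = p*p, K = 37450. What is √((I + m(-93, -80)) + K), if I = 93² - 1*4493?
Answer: 3*√5334 ≈ 219.10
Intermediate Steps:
m(z, p) = p²
I = 4156 (I = 8649 - 4493 = 4156)
√((I + m(-93, -80)) + K) = √((4156 + (-80)²) + 37450) = √((4156 + 6400) + 37450) = √(10556 + 37450) = √48006 = 3*√5334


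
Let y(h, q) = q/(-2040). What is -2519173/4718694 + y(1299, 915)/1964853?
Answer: -112195619508953/210154908071592 ≈ -0.53387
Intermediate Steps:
y(h, q) = -q/2040 (y(h, q) = q*(-1/2040) = -q/2040)
-2519173/4718694 + y(1299, 915)/1964853 = -2519173/4718694 - 1/2040*915/1964853 = -2519173*1/4718694 - 61/136*1/1964853 = -2519173/4718694 - 61/267220008 = -112195619508953/210154908071592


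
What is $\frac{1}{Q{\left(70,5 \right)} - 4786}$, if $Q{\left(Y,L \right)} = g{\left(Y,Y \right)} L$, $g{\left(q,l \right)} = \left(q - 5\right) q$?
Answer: $\frac{1}{17964} \approx 5.5667 \cdot 10^{-5}$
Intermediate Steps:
$g{\left(q,l \right)} = q \left(-5 + q\right)$ ($g{\left(q,l \right)} = \left(-5 + q\right) q = q \left(-5 + q\right)$)
$Q{\left(Y,L \right)} = L Y \left(-5 + Y\right)$ ($Q{\left(Y,L \right)} = Y \left(-5 + Y\right) L = L Y \left(-5 + Y\right)$)
$\frac{1}{Q{\left(70,5 \right)} - 4786} = \frac{1}{5 \cdot 70 \left(-5 + 70\right) - 4786} = \frac{1}{5 \cdot 70 \cdot 65 - 4786} = \frac{1}{22750 - 4786} = \frac{1}{17964}$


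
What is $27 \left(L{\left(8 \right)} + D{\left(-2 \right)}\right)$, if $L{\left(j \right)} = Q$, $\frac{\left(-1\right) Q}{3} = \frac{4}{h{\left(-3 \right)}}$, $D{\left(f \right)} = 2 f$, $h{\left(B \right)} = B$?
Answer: $0$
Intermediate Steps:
$Q = 4$ ($Q = - 3 \frac{4}{-3} = - 3 \cdot 4 \left(- \frac{1}{3}\right) = \left(-3\right) \left(- \frac{4}{3}\right) = 4$)
$L{\left(j \right)} = 4$
$27 \left(L{\left(8 \right)} + D{\left(-2 \right)}\right) = 27 \left(4 + 2 \left(-2\right)\right) = 27 \left(4 - 4\right) = 27 \cdot 0 = 0$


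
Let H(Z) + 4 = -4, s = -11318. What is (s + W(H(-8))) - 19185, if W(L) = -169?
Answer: -30672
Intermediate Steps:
H(Z) = -8 (H(Z) = -4 - 4 = -8)
(s + W(H(-8))) - 19185 = (-11318 - 169) - 19185 = -11487 - 19185 = -30672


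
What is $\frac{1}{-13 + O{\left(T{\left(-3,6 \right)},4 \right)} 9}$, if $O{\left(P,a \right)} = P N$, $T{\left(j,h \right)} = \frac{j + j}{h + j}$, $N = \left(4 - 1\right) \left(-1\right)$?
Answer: $\frac{1}{41} \approx 0.02439$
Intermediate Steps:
$N = -3$ ($N = 3 \left(-1\right) = -3$)
$T{\left(j,h \right)} = \frac{2 j}{h + j}$
$O{\left(P,a \right)} = - 3 P$ ($O{\left(P,a \right)} = P \left(-3\right) = - 3 P$)
$\frac{1}{-13 + O{\left(T{\left(-3,6 \right)},4 \right)} 9} = \frac{1}{-13 + - 3 \cdot 2 \left(-3\right) \frac{1}{6 - 3} \cdot 9} = \frac{1}{-13 + - 3 \cdot 2 \left(-3\right) \frac{1}{3} \cdot 9} = \frac{1}{-13 + \left(-3\right) \left(-2\right) 9} = \frac{1}{-13 + 6 \cdot 9} = \frac{1}{-13 + 54} = \frac{1}{41}$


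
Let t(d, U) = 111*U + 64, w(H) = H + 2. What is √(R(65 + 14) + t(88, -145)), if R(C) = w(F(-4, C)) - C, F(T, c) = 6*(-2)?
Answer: 2*I*√4030 ≈ 126.96*I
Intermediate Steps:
F(T, c) = -12
w(H) = 2 + H
t(d, U) = 64 + 111*U
R(C) = -10 - C (R(C) = (2 - 12) - C = -10 - C)
√(R(65 + 14) + t(88, -145)) = √((-10 - (65 + 14)) + (64 + 111*(-145))) = √((-10 - 1*79) + (64 - 16095)) = √((-10 - 79) - 16031) = √(-89 - 16031) = √(-16120) = 2*I*√4030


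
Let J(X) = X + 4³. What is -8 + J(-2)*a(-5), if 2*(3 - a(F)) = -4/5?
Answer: 1014/5 ≈ 202.80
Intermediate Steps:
a(F) = 17/5 (a(F) = 3 - (-2)/5 = 3 - ½*(-⅘) = 3 + ⅖ = 17/5)
J(X) = 64 + X (J(X) = X + 64 = 64 + X)
-8 + J(-2)*a(-5) = -8 + (64 - 2)*(17/5) = -8 + 62*(17/5) = -8 + 1054/5 = 1014/5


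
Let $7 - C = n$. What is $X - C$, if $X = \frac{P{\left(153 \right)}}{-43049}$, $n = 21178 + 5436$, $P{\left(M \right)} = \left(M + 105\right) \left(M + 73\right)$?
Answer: $\frac{1145346435}{43049} \approx 26606.0$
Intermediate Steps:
$P{\left(M \right)} = \left(73 + M\right) \left(105 + M\right)$ ($P{\left(M \right)} = \left(105 + M\right) \left(73 + M\right) = \left(73 + M\right) \left(105 + M\right)$)
$n = 26614$
$C = -26607$ ($C = 7 - 26614 = -26607$)
$X = - \frac{58308}{43049}$ ($X = \frac{7665 + 153^{2} + 178 \cdot 153}{-43049} = \left(7665 + 23409 + 27234\right) \left(- \frac{1}{43049}\right) = 58308 \left(- \frac{1}{43049}\right) = - \frac{58308}{43049} \approx -1.3545$)
$X - C = - \frac{58308}{43049} - -26607 = - \frac{58308}{43049} + 26607 = \frac{1145346435}{43049}$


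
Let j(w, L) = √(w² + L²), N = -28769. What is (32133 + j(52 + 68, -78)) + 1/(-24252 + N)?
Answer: 1703723792/53021 + 6*√569 ≈ 32276.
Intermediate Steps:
j(w, L) = √(L² + w²)
(32133 + j(52 + 68, -78)) + 1/(-24252 + N) = (32133 + √((-78)² + (52 + 68)²)) + 1/(-24252 - 28769) = (32133 + √(6084 + 120²)) + 1/(-53021) = (32133 + √(6084 + 14400)) - 1/53021 = (32133 + √20484) - 1/53021 = (32133 + 6*√569) - 1/53021 = 1703723792/53021 + 6*√569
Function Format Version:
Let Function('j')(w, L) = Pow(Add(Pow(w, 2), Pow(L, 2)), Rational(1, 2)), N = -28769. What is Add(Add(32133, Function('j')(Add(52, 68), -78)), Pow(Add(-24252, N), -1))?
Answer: Add(Rational(1703723792, 53021), Mul(6, Pow(569, Rational(1, 2)))) ≈ 32276.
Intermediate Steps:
Function('j')(w, L) = Pow(Add(Pow(L, 2), Pow(w, 2)), Rational(1, 2))
Add(Add(32133, Function('j')(Add(52, 68), -78)), Pow(Add(-24252, N), -1)) = Add(Add(32133, Pow(Add(Pow(-78, 2), Pow(Add(52, 68), 2)), Rational(1, 2))), Pow(Add(-24252, -28769), -1)) = Add(Add(32133, Pow(Add(6084, Pow(120, 2)), Rational(1, 2))), Pow(-53021, -1)) = Add(Add(32133, Pow(Add(6084, 14400), Rational(1, 2))), Rational(-1, 53021)) = Add(Add(32133, Pow(20484, Rational(1, 2))), Rational(-1, 53021)) = Add(Add(32133, Mul(6, Pow(569, Rational(1, 2)))), Rational(-1, 53021)) = Add(Rational(1703723792, 53021), Mul(6, Pow(569, Rational(1, 2))))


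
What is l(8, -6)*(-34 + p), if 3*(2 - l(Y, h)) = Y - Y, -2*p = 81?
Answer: -149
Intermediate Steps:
p = -81/2 (p = -1/2*81 = -81/2 ≈ -40.500)
l(Y, h) = 2 (l(Y, h) = 2 - (Y - Y)/3 = 2 - 1/3*0 = 2 + 0 = 2)
l(8, -6)*(-34 + p) = 2*(-34 - 81/2) = 2*(-149/2) = -149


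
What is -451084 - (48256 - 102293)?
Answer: -397047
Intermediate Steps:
-451084 - (48256 - 102293) = -451084 - 1*(-54037) = -451084 + 54037 = -397047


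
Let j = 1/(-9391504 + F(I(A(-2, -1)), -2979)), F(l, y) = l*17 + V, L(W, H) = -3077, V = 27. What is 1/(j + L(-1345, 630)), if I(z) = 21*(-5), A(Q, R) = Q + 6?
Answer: -9393262/28903067175 ≈ -0.00032499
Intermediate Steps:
A(Q, R) = 6 + Q
I(z) = -105
F(l, y) = 27 + 17*l (F(l, y) = l*17 + 27 = 17*l + 27 = 27 + 17*l)
j = -1/9393262 (j = 1/(-9391504 + (27 + 17*(-105))) = 1/(-9391504 + (27 - 1785)) = 1/(-9391504 - 1758) = 1/(-9393262) = -1/9393262 ≈ -1.0646e-7)
1/(j + L(-1345, 630)) = 1/(-1/9393262 - 3077) = 1/(-28903067175/9393262) = -9393262/28903067175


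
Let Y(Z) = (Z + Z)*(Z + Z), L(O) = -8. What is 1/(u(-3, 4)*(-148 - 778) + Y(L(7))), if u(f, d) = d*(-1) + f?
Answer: 1/6738 ≈ 0.00014841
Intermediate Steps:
u(f, d) = f - d (u(f, d) = -d + f = f - d)
Y(Z) = 4*Z² (Y(Z) = (2*Z)*(2*Z) = 4*Z²)
1/(u(-3, 4)*(-148 - 778) + Y(L(7))) = 1/((-3 - 1*4)*(-148 - 778) + 4*(-8)²) = 1/((-3 - 4)*(-926) + 4*64) = 1/(-7*(-926) + 256) = 1/(6482 + 256) = 1/6738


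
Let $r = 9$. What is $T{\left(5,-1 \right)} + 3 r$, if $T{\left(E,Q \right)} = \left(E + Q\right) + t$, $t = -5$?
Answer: $26$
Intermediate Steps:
$T{\left(E,Q \right)} = -5 + E + Q$ ($T{\left(E,Q \right)} = \left(E + Q\right) - 5 = -5 + E + Q$)
$T{\left(5,-1 \right)} + 3 r = \left(-5 + 5 - 1\right) + 3 \cdot 9 = -1 + 27 = 26$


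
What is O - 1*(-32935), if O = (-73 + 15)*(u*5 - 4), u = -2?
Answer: 33747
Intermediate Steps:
O = 812 (O = (-73 + 15)*(-2*5 - 4) = -58*(-10 - 4) = -58*(-14) = 812)
O - 1*(-32935) = 812 - 1*(-32935) = 812 + 32935 = 33747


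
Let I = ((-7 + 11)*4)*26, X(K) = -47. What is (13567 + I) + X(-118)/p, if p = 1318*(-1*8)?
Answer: 147436799/10544 ≈ 13983.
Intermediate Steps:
p = -10544 (p = 1318*(-8) = -10544)
I = 416 (I = (4*4)*26 = 16*26 = 416)
(13567 + I) + X(-118)/p = (13567 + 416) - 47/(-10544) = 13983 - 47*(-1/10544) = 13983 + 47/10544 = 147436799/10544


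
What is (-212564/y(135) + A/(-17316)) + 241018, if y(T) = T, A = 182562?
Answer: 31095151877/129870 ≈ 2.3943e+5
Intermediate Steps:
(-212564/y(135) + A/(-17316)) + 241018 = (-212564/135 + 182562/(-17316)) + 241018 = (-212564*1/135 + 182562*(-1/17316)) + 241018 = (-212564/135 - 30427/2886) + 241018 = -205855783/129870 + 241018 = 31095151877/129870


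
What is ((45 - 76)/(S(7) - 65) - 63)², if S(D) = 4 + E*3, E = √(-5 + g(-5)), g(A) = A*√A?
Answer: (63 - 31/(61 - 3*√(-5 - 5*I*√5)))² ≈ 3900.4 + 10.88*I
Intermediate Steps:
g(A) = A^(3/2)
E = √(-5 - 5*I*√5) (E = √(-5 + (-5)^(3/2)) = √(-5 - 5*I*√5) ≈ 1.9036 - 2.9366*I)
S(D) = 4 + 3*√(-5 - 5*I*√5) (S(D) = 4 + √(-5 - 5*I*√5)*3 = 4 + 3*√(-5 - 5*I*√5))
((45 - 76)/(S(7) - 65) - 63)² = ((45 - 76)/((4 + 3*√(-5 - 5*I*√5)) - 65) - 63)² = (-31/(-61 + 3*√(-5 - 5*I*√5)) - 63)² = (-63 - 31/(-61 + 3*√(-5 - 5*I*√5)))²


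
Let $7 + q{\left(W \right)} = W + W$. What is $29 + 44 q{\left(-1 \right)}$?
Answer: $-367$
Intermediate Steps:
$q{\left(W \right)} = -7 + 2 W$ ($q{\left(W \right)} = -7 + \left(W + W\right) = -7 + 2 W$)
$29 + 44 q{\left(-1 \right)} = 29 + 44 \left(-7 + 2 \left(-1\right)\right) = 29 + 44 \left(-7 - 2\right) = 29 + 44 \left(-9\right) = 29 - 396 = -367$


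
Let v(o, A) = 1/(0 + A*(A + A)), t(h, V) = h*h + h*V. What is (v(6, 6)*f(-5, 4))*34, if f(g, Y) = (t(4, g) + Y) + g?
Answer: -85/36 ≈ -2.3611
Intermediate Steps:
t(h, V) = h**2 + V*h
v(o, A) = 1/(2*A**2) (v(o, A) = 1/(0 + A*(2*A)) = 1/(0 + 2*A**2) = 1/(2*A**2))
f(g, Y) = 16 + Y + 5*g (f(g, Y) = (4*(g + 4) + Y) + g = (4*(4 + g) + Y) + g = ((16 + 4*g) + Y) + g = (16 + Y + 4*g) + g = 16 + Y + 5*g)
(v(6, 6)*f(-5, 4))*34 = (((1/2)/6**2)*(16 + 4 + 5*(-5)))*34 = (((1/2)*(1/36))*(16 + 4 - 25))*34 = ((1/72)*(-5))*34 = -5/72*34 = -85/36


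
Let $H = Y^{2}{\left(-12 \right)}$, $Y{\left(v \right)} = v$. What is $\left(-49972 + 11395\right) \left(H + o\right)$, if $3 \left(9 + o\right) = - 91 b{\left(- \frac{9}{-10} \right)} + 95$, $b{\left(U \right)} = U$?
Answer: $- \frac{53763479}{10} \approx -5.3763 \cdot 10^{6}$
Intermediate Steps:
$H = 144$ ($H = \left(-12\right)^{2} = 144$)
$o = - \frac{139}{30}$ ($o = -9 + \frac{- 91 \left(- \frac{9}{-10}\right) + 95}{3} = -9 + \frac{- 91 \left(\left(-9\right) \left(- \frac{1}{10}\right)\right) + 95}{3} = -9 + \frac{\left(-91\right) \frac{9}{10} + 95}{3} = -9 + \frac{- \frac{819}{10} + 95}{3} = -9 + \frac{1}{3} \cdot \frac{131}{10} = -9 + \frac{131}{30} = - \frac{139}{30} \approx -4.6333$)
$\left(-49972 + 11395\right) \left(H + o\right) = \left(-49972 + 11395\right) \left(144 - \frac{139}{30}\right) = \left(-38577\right) \frac{4181}{30} = - \frac{53763479}{10}$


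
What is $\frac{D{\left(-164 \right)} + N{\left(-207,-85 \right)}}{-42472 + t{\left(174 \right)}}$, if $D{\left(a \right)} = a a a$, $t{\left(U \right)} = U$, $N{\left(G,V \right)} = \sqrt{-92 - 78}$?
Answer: $\frac{2205472}{21149} - \frac{i \sqrt{170}}{42298} \approx 104.28 - 0.00030825 i$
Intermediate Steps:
$N{\left(G,V \right)} = i \sqrt{170}$ ($N{\left(G,V \right)} = \sqrt{-170} = i \sqrt{170}$)
$D{\left(a \right)} = a^{3}$ ($D{\left(a \right)} = a^{2} a = a^{3}$)
$\frac{D{\left(-164 \right)} + N{\left(-207,-85 \right)}}{-42472 + t{\left(174 \right)}} = \frac{\left(-164\right)^{3} + i \sqrt{170}}{-42472 + 174} = \frac{-4410944 + i \sqrt{170}}{-42298} = \left(-4410944 + i \sqrt{170}\right) \left(- \frac{1}{42298}\right) = \frac{2205472}{21149} - \frac{i \sqrt{170}}{42298}$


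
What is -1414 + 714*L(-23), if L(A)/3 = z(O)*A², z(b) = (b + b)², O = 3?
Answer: 40790834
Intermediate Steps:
z(b) = 4*b² (z(b) = (2*b)² = 4*b²)
L(A) = 108*A² (L(A) = 3*((4*3²)*A²) = 3*((4*9)*A²) = 3*(36*A²) = 108*A²)
-1414 + 714*L(-23) = -1414 + 714*(108*(-23)²) = -1414 + 714*(108*529) = -1414 + 714*57132 = -1414 + 40792248 = 40790834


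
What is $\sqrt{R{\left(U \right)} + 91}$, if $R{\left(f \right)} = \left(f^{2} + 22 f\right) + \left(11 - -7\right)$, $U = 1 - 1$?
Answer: $\sqrt{109} \approx 10.44$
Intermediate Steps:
$U = 0$ ($U = 1 - 1 = 0$)
$R{\left(f \right)} = 18 + f^{2} + 22 f$ ($R{\left(f \right)} = \left(f^{2} + 22 f\right) + \left(11 + 7\right) = \left(f^{2} + 22 f\right) + 18 = 18 + f^{2} + 22 f$)
$\sqrt{R{\left(U \right)} + 91} = \sqrt{\left(18 + 0^{2} + 22 \cdot 0\right) + 91} = \sqrt{\left(18 + 0 + 0\right) + 91} = \sqrt{18 + 91} = \sqrt{109}$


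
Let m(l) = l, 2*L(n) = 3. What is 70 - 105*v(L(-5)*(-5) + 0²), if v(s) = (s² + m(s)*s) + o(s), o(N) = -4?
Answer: -22645/2 ≈ -11323.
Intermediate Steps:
L(n) = 3/2 (L(n) = (½)*3 = 3/2)
v(s) = -4 + 2*s² (v(s) = (s² + s*s) - 4 = (s² + s²) - 4 = 2*s² - 4 = -4 + 2*s²)
70 - 105*v(L(-5)*(-5) + 0²) = 70 - 105*(-4 + 2*((3/2)*(-5) + 0²)²) = 70 - 105*(-4 + 2*(-15/2 + 0)²) = 70 - 105*(-4 + 2*(-15/2)²) = 70 - 105*(-4 + 2*(225/4)) = 70 - 105*(-4 + 225/2) = 70 - 105*217/2 = 70 - 22785/2 = -22645/2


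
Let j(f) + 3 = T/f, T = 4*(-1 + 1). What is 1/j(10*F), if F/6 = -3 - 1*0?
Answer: -⅓ ≈ -0.33333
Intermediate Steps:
F = -18 (F = 6*(-3 - 1*0) = 6*(-3 + 0) = 6*(-3) = -18)
T = 0 (T = 4*0 = 0)
j(f) = -3 (j(f) = -3 + 0/f = -3 + 0 = -3)
1/j(10*F) = 1/(-3) = -⅓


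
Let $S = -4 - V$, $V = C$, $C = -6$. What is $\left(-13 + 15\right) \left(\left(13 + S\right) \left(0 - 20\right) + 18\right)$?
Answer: $-564$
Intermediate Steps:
$V = -6$
$S = 2$ ($S = -4 - -6 = -4 + 6 = 2$)
$\left(-13 + 15\right) \left(\left(13 + S\right) \left(0 - 20\right) + 18\right) = \left(-13 + 15\right) \left(\left(13 + 2\right) \left(0 - 20\right) + 18\right) = 2 \left(15 \left(-20\right) + 18\right) = 2 \left(-300 + 18\right) = 2 \left(-282\right) = -564$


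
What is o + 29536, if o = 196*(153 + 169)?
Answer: 92648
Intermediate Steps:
o = 63112 (o = 196*322 = 63112)
o + 29536 = 63112 + 29536 = 92648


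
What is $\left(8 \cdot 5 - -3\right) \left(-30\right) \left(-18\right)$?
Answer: $23220$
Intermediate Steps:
$\left(8 \cdot 5 - -3\right) \left(-30\right) \left(-18\right) = \left(40 + 3\right) \left(-30\right) \left(-18\right) = 43 \left(-30\right) \left(-18\right) = \left(-1290\right) \left(-18\right) = 23220$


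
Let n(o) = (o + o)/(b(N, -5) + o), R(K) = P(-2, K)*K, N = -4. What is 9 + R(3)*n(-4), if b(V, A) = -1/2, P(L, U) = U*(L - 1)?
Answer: -39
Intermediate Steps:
P(L, U) = U*(-1 + L)
b(V, A) = -½ (b(V, A) = -1*½ = -½)
R(K) = -3*K² (R(K) = (K*(-1 - 2))*K = (K*(-3))*K = (-3*K)*K = -3*K²)
n(o) = 2*o/(-½ + o) (n(o) = (o + o)/(-½ + o) = (2*o)/(-½ + o) = 2*o/(-½ + o))
9 + R(3)*n(-4) = 9 + (-3*3²)*(4*(-4)/(-1 + 2*(-4))) = 9 + (-3*9)*(4*(-4)/(-1 - 8)) = 9 - 108*(-4)/(-9) = 9 - 108*(-4)*(-1)/9 = 9 - 27*16/9 = 9 - 48 = -39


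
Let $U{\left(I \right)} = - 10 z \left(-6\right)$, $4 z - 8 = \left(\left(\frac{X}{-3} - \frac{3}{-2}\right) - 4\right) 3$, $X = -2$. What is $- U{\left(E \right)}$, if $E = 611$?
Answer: $- \frac{75}{2} \approx -37.5$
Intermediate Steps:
$z = \frac{5}{8}$ ($z = 2 + \frac{\left(\left(- \frac{2}{-3} - \frac{3}{-2}\right) - 4\right) 3}{4} = 2 + \frac{\left(\left(\left(-2\right) \left(- \frac{1}{3}\right) - - \frac{3}{2}\right) - 4\right) 3}{4} = 2 + \frac{\left(\left(\frac{2}{3} + \frac{3}{2}\right) - 4\right) 3}{4} = 2 + \frac{\left(\frac{13}{6} - 4\right) 3}{4} = 2 + \frac{\left(- \frac{11}{6}\right) 3}{4} = 2 + \frac{1}{4} \left(- \frac{11}{2}\right) = 2 - \frac{11}{8} = \frac{5}{8} \approx 0.625$)
$U{\left(I \right)} = \frac{75}{2}$ ($U{\left(I \right)} = \left(-10\right) \frac{5}{8} \left(-6\right) = \left(- \frac{25}{4}\right) \left(-6\right) = \frac{75}{2}$)
$- U{\left(E \right)} = \left(-1\right) \frac{75}{2} = - \frac{75}{2}$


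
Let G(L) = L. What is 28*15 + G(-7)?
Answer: 413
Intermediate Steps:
28*15 + G(-7) = 28*15 - 7 = 420 - 7 = 413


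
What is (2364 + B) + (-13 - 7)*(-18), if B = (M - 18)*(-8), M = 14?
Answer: 2756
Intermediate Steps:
B = 32 (B = (14 - 18)*(-8) = -4*(-8) = 32)
(2364 + B) + (-13 - 7)*(-18) = (2364 + 32) + (-13 - 7)*(-18) = 2396 - 20*(-18) = 2396 + 360 = 2756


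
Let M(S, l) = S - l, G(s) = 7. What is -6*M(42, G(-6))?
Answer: -210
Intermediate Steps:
-6*M(42, G(-6)) = -6*(42 - 1*7) = -6*(42 - 7) = -6*35 = -210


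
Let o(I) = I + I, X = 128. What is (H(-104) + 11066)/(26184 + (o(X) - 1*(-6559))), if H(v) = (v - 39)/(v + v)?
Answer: 177067/527984 ≈ 0.33536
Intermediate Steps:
H(v) = (-39 + v)/(2*v) (H(v) = (-39 + v)/((2*v)) = (-39 + v)*(1/(2*v)) = (-39 + v)/(2*v))
o(I) = 2*I
(H(-104) + 11066)/(26184 + (o(X) - 1*(-6559))) = ((1/2)*(-39 - 104)/(-104) + 11066)/(26184 + (2*128 - 1*(-6559))) = ((1/2)*(-1/104)*(-143) + 11066)/(26184 + (256 + 6559)) = (11/16 + 11066)/(26184 + 6815) = (177067/16)/32999 = (177067/16)*(1/32999) = 177067/527984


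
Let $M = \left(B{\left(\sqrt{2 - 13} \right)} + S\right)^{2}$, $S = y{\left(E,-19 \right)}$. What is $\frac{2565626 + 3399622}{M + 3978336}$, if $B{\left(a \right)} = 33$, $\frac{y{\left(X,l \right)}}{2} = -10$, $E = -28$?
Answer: $\frac{5965248}{3978505} \approx 1.4994$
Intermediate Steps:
$y{\left(X,l \right)} = -20$ ($y{\left(X,l \right)} = 2 \left(-10\right) = -20$)
$S = -20$
$M = 169$ ($M = \left(33 - 20\right)^{2} = 13^{2} = 169$)
$\frac{2565626 + 3399622}{M + 3978336} = \frac{2565626 + 3399622}{169 + 3978336} = \frac{5965248}{3978505}$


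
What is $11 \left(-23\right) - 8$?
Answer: $-261$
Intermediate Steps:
$11 \left(-23\right) - 8 = -253 - 8 = -261$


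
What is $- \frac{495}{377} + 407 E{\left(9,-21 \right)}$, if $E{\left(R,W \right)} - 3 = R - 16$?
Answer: $- \frac{614251}{377} \approx -1629.3$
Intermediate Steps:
$E{\left(R,W \right)} = -13 + R$ ($E{\left(R,W \right)} = 3 + \left(R - 16\right) = 3 + \left(-16 + R\right) = -13 + R$)
$- \frac{495}{377} + 407 E{\left(9,-21 \right)} = - \frac{495}{377} + 407 \left(-13 + 9\right) = \left(-495\right) \frac{1}{377} + 407 \left(-4\right) = - \frac{495}{377} - 1628 = - \frac{614251}{377}$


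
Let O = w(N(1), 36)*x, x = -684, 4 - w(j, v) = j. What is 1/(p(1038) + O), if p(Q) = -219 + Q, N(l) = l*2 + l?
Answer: 1/135 ≈ 0.0074074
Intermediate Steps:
N(l) = 3*l (N(l) = 2*l + l = 3*l)
w(j, v) = 4 - j
O = -684 (O = (4 - 3)*(-684) = 1*(-684) = -684)
1/(p(1038) + O) = 1/((-219 + 1038) - 684) = 1/(819 - 684) = 1/135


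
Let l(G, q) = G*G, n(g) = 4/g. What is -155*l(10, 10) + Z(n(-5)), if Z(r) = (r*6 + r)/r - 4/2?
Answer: -15495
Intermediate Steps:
l(G, q) = G**2
Z(r) = 5 (Z(r) = (6*r + r)/r - 4*1/2 = (7*r)/r - 2 = 7 - 2 = 5)
-155*l(10, 10) + Z(n(-5)) = -155*10**2 + 5 = -155*100 + 5 = -15500 + 5 = -15495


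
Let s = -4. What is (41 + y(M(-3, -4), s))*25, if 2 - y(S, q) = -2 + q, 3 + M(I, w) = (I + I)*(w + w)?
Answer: 1225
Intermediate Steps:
M(I, w) = -3 + 4*I*w (M(I, w) = -3 + (I + I)*(w + w) = -3 + (2*I)*(2*w) = -3 + 4*I*w)
y(S, q) = 4 - q (y(S, q) = 2 - (-2 + q) = 2 + (2 - q) = 4 - q)
(41 + y(M(-3, -4), s))*25 = (41 + (4 - 1*(-4)))*25 = (41 + (4 + 4))*25 = (41 + 8)*25 = 49*25 = 1225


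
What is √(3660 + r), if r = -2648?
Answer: 2*√253 ≈ 31.812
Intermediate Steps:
√(3660 + r) = √(3660 - 2648) = √1012 = 2*√253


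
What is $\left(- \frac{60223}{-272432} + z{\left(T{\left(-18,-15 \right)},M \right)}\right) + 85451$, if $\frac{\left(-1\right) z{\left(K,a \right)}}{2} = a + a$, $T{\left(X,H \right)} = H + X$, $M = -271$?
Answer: $\frac{23574963343}{272432} \approx 86535.0$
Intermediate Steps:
$z{\left(K,a \right)} = - 4 a$ ($z{\left(K,a \right)} = - 2 \left(a + a\right) = - 2 \cdot 2 a = - 4 a$)
$\left(- \frac{60223}{-272432} + z{\left(T{\left(-18,-15 \right)},M \right)}\right) + 85451 = \left(- \frac{60223}{-272432} - -1084\right) + 85451 = \left(\left(-60223\right) \left(- \frac{1}{272432}\right) + 1084\right) + 85451 = \left(\frac{60223}{272432} + 1084\right) + 85451 = \frac{295376511}{272432} + 85451 = \frac{23574963343}{272432}$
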